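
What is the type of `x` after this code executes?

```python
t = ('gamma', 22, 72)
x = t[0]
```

Index 0 of tuple is a str literal

str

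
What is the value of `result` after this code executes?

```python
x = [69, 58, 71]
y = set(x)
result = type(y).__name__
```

x is list; y is set; result = 'set'

'set'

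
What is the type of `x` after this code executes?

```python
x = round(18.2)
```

round() with no decimal places returns int

int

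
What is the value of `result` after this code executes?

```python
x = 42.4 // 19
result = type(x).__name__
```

x is float; result = 'float'

'float'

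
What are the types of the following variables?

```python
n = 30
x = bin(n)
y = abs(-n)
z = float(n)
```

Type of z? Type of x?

float() returns float; bin() returns str

float, str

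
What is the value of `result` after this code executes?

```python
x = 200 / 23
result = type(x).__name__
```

x is float; result = 'float'

'float'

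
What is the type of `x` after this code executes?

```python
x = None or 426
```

'or' with None returns the other truthy value

int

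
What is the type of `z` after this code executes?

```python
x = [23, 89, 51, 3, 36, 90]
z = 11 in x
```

'in' operator returns bool

bool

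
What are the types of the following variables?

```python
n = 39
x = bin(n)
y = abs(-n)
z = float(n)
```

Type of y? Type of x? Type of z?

abs() of int returns int; bin() returns str; float() returns float

int, str, float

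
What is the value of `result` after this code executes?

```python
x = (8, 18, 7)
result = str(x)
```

x = (8, 18, 7); result = '(8, 18, 7)'

'(8, 18, 7)'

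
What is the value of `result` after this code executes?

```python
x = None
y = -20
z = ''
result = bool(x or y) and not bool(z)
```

x = None; y = -20; z = ''; result = True

True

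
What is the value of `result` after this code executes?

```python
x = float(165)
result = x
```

x = 165.0; result = 165.0

165.0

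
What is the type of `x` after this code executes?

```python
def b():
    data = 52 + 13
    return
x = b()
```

Bare return returns None

NoneType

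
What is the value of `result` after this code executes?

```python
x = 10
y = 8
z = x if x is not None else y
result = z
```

x = 10; y = 8; z = 10; result = 10

10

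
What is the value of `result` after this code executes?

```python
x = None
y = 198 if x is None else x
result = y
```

x = None; y = 198; result = 198

198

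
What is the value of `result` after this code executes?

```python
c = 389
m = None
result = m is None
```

c = 389; m = None; result = True

True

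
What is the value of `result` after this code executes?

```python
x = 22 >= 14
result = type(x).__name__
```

x is bool; result = 'bool'

'bool'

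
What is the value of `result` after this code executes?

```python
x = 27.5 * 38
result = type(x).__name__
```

x is float; result = 'float'

'float'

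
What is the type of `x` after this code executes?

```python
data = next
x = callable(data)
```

callable() returns bool

bool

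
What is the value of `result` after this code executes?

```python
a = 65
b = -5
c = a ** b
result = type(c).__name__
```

a is int; b is int; c is float; result = 'float'

'float'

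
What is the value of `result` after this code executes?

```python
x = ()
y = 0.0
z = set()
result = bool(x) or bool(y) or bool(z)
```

x = (); y = 0.0; z = set(); result = False

False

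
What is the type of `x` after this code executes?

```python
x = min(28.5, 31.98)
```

min() of floats returns float

float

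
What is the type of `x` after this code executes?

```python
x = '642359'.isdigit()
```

str.isdigit() returns bool

bool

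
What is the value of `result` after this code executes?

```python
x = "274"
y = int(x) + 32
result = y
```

x = '274'; y = 306; result = 306

306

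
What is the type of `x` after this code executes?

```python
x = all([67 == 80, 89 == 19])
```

all() returns bool

bool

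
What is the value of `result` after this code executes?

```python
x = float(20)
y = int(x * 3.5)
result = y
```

x = 20.0; y = 70; result = 70

70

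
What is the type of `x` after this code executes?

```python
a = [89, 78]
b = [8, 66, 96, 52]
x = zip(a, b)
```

zip() returns a zip object

zip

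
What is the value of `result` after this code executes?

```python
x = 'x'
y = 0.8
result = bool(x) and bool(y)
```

x = 'x'; y = 0.8; result = True

True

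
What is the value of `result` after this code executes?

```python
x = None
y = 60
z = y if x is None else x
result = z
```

x = None; y = 60; z = 60; result = 60

60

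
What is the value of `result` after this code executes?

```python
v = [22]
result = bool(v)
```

v = [22]; result = True

True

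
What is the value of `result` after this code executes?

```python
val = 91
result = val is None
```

val = 91; result = False

False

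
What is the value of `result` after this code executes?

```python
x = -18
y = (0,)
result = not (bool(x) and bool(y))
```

x = -18; y = (0,); result = False

False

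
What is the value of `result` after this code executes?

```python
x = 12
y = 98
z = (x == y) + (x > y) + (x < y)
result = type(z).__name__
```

x is int; y is int; z is int; result = 'int'

'int'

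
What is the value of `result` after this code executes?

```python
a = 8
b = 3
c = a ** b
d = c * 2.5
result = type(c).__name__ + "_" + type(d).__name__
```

a is int; b is int; c is int; d is float; result = 'int_float'

'int_float'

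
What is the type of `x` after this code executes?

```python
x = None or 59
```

'or' with None returns the other truthy value

int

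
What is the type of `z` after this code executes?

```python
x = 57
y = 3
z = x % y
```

int % int = int

int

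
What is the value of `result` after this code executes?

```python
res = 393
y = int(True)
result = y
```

res = 393; y = 1; result = 1

1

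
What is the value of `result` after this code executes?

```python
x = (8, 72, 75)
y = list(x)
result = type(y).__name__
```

x is tuple; y is list; result = 'list'

'list'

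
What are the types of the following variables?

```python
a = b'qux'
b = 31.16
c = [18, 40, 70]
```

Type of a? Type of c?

a is assigned a bytes literal (b'...' prefix); c is assigned a list literal (square brackets)

bytes, list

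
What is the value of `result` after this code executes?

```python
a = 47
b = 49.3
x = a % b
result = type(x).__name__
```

a is int; b is float; x is float; result = 'float'

'float'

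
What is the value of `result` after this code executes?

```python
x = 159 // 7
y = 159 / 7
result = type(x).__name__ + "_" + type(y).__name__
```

x is int; y is float; result = 'int_float'

'int_float'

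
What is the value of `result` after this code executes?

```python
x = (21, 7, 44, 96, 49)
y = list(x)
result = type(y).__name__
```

x is tuple; y is list; result = 'list'

'list'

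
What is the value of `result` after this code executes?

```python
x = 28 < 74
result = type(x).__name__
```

x is bool; result = 'bool'

'bool'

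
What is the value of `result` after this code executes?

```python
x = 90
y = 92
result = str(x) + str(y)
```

x = 90; y = 92; result = '9092'

'9092'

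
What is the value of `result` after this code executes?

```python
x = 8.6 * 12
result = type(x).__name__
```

x is float; result = 'float'

'float'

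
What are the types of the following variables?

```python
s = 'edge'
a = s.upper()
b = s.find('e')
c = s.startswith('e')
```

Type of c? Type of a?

startswith() returns bool; upper() returns str

bool, str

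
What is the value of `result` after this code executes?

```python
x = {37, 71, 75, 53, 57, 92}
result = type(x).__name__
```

x is set; result = 'set'

'set'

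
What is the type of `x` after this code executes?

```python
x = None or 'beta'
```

'or' with None returns the other truthy value (str)

str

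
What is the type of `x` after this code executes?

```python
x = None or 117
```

'or' with None returns the other truthy value

int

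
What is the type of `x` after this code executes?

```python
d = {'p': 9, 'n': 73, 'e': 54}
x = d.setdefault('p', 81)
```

dict.setdefault() returns the (existing or default) value

int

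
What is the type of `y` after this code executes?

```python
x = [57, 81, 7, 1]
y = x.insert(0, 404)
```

list.insert() returns None

NoneType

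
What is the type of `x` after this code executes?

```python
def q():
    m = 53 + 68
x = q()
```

Function without return returns None

NoneType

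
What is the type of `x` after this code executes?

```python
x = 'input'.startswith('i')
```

str.startswith() returns bool

bool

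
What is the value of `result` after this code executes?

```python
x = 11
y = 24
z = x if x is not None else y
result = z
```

x = 11; y = 24; z = 11; result = 11

11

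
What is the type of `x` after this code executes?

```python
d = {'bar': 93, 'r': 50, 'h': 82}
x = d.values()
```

.values() returns dict_values view

dict_values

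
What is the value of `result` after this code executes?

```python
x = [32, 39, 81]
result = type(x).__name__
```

x is list; result = 'list'

'list'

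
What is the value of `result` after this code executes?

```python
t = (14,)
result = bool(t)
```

t = (14,); result = True

True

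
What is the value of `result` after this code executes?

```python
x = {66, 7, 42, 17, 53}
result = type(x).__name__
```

x is set; result = 'set'

'set'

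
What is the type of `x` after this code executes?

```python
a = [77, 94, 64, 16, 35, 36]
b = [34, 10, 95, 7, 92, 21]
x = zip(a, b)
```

zip() returns a zip object

zip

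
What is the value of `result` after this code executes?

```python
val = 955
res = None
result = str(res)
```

val = 955; res = None; result = 'None'

'None'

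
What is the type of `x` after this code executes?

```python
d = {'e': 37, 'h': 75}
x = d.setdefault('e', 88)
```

dict.setdefault() returns the (existing or default) value

int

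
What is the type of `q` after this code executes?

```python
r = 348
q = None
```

None has type NoneType

NoneType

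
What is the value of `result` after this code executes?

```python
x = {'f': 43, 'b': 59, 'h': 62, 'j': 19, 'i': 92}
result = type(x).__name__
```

x is dict; result = 'dict'

'dict'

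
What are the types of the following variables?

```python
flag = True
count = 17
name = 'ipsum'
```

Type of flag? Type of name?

flag is assigned the constant True, which has type bool; name is assigned a quoted string literal, so it is a str

bool, str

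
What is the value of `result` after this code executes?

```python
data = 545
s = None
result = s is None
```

data = 545; s = None; result = True

True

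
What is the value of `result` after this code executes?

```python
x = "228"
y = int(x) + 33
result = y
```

x = '228'; y = 261; result = 261

261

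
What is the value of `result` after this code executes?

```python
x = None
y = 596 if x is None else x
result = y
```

x = None; y = 596; result = 596

596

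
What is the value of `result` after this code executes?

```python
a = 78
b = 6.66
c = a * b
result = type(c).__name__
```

a is int; b is float; c is float; result = 'float'

'float'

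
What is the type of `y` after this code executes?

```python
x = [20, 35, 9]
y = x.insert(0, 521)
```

list.insert() returns None

NoneType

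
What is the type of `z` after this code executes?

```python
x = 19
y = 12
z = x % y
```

int % int = int

int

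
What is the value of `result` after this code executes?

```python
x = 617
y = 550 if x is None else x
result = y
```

x = 617; y = 617; result = 617

617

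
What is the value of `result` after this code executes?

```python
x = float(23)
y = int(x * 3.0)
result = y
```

x = 23.0; y = 69; result = 69

69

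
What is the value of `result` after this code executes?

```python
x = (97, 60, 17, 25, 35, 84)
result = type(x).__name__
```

x is tuple; result = 'tuple'

'tuple'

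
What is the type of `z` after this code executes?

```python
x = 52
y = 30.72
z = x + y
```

int + float = float

float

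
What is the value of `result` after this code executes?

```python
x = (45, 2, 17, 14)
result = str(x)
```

x = (45, 2, 17, 14); result = '(45, 2, 17, 14)'

'(45, 2, 17, 14)'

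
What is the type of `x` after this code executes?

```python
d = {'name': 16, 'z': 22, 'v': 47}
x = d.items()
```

dict.items() returns dict_items view

dict_items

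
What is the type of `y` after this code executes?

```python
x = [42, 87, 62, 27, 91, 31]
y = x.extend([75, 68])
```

list.extend() returns None

NoneType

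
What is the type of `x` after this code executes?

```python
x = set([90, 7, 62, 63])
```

set() constructor returns set

set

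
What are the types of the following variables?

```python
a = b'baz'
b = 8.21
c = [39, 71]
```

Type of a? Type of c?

a is assigned a bytes literal (b'...' prefix); c is assigned a list literal (square brackets)

bytes, list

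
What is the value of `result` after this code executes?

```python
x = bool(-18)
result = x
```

x = True; result = True

True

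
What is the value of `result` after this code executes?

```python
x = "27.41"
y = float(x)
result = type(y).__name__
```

x is str; y is float; result = 'float'

'float'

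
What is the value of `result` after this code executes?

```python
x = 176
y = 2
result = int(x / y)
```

x = 176; y = 2; result = 88

88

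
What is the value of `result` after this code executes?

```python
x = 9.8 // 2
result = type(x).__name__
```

x is float; result = 'float'

'float'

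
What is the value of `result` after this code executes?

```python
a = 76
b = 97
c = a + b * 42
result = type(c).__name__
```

a is int; b is int; c is int; result = 'int'

'int'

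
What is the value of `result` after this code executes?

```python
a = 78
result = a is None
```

a = 78; result = False

False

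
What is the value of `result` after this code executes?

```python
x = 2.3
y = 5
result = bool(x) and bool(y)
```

x = 2.3; y = 5; result = True

True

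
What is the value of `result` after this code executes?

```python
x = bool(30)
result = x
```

x = True; result = True

True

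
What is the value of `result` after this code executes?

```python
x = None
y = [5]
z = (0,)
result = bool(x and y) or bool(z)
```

x = None; y = [5]; z = (0,); result = True

True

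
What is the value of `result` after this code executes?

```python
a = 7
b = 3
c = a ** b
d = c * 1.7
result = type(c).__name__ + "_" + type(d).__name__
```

a is int; b is int; c is int; d is float; result = 'int_float'

'int_float'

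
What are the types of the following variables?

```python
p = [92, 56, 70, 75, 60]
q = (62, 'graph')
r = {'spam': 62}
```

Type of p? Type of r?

p is assigned a list literal (square brackets); r is assigned a dict literal ({key: value})

list, dict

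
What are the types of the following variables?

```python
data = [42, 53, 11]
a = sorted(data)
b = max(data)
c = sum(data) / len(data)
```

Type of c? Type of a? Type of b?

int / int = float; sorted() returns list; max of ints returns int

float, list, int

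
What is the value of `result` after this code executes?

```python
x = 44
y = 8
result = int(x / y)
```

x = 44; y = 8; result = 5

5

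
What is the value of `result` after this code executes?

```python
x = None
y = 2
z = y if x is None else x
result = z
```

x = None; y = 2; z = 2; result = 2

2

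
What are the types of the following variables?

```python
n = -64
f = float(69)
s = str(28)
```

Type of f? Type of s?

f is assigned the result of calling float(), which returns a float; s is assigned the result of calling str(), which returns a str

float, str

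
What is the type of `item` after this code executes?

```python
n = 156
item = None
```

None has type NoneType

NoneType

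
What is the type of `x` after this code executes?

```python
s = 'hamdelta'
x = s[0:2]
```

Slicing a str returns str

str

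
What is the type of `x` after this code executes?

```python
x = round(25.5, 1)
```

round() with decimal places returns float

float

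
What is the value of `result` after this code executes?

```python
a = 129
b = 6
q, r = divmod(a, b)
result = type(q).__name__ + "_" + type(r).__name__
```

a is int; b is int; q is int; r is int; result = 'int_int'

'int_int'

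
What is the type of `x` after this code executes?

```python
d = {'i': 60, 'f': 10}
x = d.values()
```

.values() returns dict_values view

dict_values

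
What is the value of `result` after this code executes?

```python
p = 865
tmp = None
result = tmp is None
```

p = 865; tmp = None; result = True

True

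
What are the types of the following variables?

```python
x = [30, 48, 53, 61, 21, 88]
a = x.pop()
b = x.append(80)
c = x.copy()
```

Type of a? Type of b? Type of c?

pop() returns element; append() returns None; copy() returns list

int, NoneType, list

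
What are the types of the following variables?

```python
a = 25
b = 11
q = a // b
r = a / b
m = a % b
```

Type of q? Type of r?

// returns int; / returns float

int, float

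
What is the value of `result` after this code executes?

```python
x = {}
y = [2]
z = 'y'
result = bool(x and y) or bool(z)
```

x = {}; y = [2]; z = 'y'; result = True

True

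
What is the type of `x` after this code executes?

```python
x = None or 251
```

'or' with None returns the other truthy value

int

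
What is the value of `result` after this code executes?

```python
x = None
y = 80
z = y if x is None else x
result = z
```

x = None; y = 80; z = 80; result = 80

80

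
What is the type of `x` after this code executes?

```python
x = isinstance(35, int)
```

isinstance() returns bool

bool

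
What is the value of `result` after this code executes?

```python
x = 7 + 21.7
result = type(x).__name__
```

x is float; result = 'float'

'float'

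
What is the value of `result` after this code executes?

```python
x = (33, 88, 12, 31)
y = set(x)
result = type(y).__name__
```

x is tuple; y is set; result = 'set'

'set'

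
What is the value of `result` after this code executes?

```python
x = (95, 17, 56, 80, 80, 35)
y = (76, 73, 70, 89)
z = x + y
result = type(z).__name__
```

x is tuple; y is tuple; z is tuple; result = 'tuple'

'tuple'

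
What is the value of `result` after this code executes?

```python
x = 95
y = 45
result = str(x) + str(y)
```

x = 95; y = 45; result = '9545'

'9545'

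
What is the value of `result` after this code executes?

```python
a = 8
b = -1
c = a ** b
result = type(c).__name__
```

a is int; b is int; c is float; result = 'float'

'float'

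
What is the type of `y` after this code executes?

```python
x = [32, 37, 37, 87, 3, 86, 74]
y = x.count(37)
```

list.count() returns int

int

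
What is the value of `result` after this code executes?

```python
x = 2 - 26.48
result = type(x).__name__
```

x is float; result = 'float'

'float'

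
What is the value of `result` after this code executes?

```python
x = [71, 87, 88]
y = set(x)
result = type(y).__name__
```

x is list; y is set; result = 'set'

'set'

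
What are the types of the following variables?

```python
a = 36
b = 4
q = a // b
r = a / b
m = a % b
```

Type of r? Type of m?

/ returns float; % of ints returns int

float, int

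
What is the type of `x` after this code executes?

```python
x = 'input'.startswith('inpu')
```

str.startswith() returns bool

bool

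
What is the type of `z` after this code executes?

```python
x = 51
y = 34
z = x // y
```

int // int = int

int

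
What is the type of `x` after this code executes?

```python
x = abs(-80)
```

abs() of int returns int

int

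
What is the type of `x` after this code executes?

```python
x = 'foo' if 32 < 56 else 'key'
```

Both branches of conditional are str

str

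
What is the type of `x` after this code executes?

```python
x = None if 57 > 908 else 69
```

57 > 908 is False, so the else branch is taken

int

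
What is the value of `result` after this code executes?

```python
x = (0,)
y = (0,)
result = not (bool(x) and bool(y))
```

x = (0,); y = (0,); result = False

False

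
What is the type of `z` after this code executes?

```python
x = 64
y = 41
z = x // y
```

int // int = int

int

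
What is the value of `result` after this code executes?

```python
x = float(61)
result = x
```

x = 61.0; result = 61.0

61.0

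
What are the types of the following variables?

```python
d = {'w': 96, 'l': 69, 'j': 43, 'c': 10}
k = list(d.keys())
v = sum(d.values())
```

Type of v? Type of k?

sum of ints is int; list() converts to list

int, list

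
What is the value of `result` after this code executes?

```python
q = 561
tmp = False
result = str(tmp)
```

q = 561; tmp = False; result = 'False'

'False'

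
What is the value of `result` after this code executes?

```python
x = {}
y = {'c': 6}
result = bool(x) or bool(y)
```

x = {}; y = {'c': 6}; result = True

True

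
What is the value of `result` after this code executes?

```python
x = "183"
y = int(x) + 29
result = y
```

x = '183'; y = 212; result = 212

212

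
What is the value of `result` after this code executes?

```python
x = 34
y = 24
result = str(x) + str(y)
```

x = 34; y = 24; result = '3424'

'3424'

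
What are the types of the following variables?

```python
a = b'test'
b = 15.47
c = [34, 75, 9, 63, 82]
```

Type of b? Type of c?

b is assigned a number with a decimal point, so it is a float; c is assigned a list literal (square brackets)

float, list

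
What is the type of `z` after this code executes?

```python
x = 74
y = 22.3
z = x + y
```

int + float = float

float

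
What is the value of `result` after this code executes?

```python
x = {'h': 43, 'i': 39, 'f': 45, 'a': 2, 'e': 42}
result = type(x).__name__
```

x is dict; result = 'dict'

'dict'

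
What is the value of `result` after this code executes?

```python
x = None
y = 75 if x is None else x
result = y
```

x = None; y = 75; result = 75

75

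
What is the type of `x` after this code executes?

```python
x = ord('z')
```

ord() returns int (code point)

int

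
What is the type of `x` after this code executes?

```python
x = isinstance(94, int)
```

isinstance() returns bool

bool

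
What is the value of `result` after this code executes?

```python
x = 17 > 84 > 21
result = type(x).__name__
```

x is bool; result = 'bool'

'bool'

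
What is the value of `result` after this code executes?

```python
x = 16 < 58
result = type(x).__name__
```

x is bool; result = 'bool'

'bool'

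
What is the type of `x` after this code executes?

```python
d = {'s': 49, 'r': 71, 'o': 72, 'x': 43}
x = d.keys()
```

.keys() returns dict_keys view

dict_keys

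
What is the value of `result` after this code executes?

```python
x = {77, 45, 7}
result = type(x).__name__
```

x is set; result = 'set'

'set'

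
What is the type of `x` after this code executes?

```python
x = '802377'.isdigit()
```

str.isdigit() returns bool

bool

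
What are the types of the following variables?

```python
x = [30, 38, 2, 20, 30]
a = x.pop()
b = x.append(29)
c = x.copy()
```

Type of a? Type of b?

pop() returns element; append() returns None

int, NoneType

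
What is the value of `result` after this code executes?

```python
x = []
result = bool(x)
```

x = []; result = False

False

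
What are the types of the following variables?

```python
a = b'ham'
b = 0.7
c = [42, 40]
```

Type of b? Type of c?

b is assigned a number with a decimal point, so it is a float; c is assigned a list literal (square brackets)

float, list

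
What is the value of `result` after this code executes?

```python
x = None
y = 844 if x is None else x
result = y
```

x = None; y = 844; result = 844

844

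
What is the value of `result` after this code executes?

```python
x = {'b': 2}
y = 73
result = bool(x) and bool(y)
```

x = {'b': 2}; y = 73; result = True

True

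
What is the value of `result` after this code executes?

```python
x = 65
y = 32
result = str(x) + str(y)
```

x = 65; y = 32; result = '6532'

'6532'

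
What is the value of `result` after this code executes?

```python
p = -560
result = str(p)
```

p = -560; result = '-560'

'-560'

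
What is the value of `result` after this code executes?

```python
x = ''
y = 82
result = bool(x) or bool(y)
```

x = ''; y = 82; result = True

True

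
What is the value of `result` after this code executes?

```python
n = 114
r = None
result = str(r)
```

n = 114; r = None; result = 'None'

'None'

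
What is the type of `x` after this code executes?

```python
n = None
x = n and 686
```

'and' returns first falsy value (None)

NoneType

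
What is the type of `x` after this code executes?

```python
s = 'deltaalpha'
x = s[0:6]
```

Slicing a str returns str

str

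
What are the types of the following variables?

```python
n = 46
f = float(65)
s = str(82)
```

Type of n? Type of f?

n is assigned a bare integer (no decimal point), so it is an int; f is assigned the result of calling float(), which returns a float

int, float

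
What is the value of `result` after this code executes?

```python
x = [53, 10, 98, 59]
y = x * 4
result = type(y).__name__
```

x is list; y is list; result = 'list'

'list'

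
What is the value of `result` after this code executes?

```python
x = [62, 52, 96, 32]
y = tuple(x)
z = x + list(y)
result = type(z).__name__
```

x is list; y is tuple; z is list; result = 'list'

'list'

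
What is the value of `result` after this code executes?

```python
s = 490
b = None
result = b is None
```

s = 490; b = None; result = True

True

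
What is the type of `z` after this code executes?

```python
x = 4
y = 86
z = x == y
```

Equality comparison returns bool

bool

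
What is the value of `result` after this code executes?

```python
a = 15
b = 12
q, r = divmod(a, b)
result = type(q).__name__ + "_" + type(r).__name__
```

a is int; b is int; q is int; r is int; result = 'int_int'

'int_int'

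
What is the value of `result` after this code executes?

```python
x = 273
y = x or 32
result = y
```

x = 273; y = 273; result = 273

273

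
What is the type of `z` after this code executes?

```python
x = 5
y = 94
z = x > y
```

Comparison returns bool

bool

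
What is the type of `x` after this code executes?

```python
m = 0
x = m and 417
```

'and' returns first falsy value (0 is int)

int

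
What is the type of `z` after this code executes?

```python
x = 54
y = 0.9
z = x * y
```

int * float = float

float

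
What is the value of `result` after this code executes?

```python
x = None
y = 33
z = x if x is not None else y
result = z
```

x = None; y = 33; z = 33; result = 33

33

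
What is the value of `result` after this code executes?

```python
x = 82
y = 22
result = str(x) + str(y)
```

x = 82; y = 22; result = '8222'

'8222'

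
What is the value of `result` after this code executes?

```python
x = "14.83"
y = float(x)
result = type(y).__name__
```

x is str; y is float; result = 'float'

'float'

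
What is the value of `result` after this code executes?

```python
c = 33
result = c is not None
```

c = 33; result = True

True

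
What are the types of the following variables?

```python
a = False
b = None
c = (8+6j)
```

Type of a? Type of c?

a is assigned the constant False, which has type bool; c is assigned (8+6j), an int plus an imaginary literal (j suffix), which evaluates to complex

bool, complex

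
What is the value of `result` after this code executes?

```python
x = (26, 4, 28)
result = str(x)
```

x = (26, 4, 28); result = '(26, 4, 28)'

'(26, 4, 28)'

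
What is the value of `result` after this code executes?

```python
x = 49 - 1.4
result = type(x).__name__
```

x is float; result = 'float'

'float'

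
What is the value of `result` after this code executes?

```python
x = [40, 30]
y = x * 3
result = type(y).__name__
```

x is list; y is list; result = 'list'

'list'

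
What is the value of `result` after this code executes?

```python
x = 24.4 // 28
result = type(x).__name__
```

x is float; result = 'float'

'float'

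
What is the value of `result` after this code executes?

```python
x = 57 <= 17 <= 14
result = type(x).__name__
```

x is bool; result = 'bool'

'bool'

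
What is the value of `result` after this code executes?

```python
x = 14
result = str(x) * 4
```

x = 14; result = '14141414'

'14141414'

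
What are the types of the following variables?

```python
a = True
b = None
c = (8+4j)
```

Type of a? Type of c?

a is assigned the constant True, which has type bool; c is assigned (8+4j), an int plus an imaginary literal (j suffix), which evaluates to complex

bool, complex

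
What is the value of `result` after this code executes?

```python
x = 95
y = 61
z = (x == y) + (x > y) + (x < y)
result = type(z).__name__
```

x is int; y is int; z is int; result = 'int'

'int'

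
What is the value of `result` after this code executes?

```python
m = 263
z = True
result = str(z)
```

m = 263; z = True; result = 'True'

'True'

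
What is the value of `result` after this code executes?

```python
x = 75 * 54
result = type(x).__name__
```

x is int; result = 'int'

'int'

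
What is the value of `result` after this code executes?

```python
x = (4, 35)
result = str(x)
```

x = (4, 35); result = '(4, 35)'

'(4, 35)'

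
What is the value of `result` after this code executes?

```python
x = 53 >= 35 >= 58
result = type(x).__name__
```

x is bool; result = 'bool'

'bool'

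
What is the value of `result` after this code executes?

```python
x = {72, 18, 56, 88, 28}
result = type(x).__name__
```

x is set; result = 'set'

'set'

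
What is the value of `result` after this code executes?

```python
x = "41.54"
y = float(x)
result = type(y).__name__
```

x is str; y is float; result = 'float'

'float'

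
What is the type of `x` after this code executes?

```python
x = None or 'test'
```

'or' with None returns the other truthy value (str)

str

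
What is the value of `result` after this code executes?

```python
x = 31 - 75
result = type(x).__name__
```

x is int; result = 'int'

'int'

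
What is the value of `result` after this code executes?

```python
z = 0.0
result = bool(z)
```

z = 0.0; result = False

False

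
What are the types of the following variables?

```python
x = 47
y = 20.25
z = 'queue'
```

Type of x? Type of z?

x is assigned a bare integer (no decimal point), so it is an int; z is assigned a quoted string literal, so it is a str

int, str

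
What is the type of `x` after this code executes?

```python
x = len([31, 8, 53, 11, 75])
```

len() always returns int

int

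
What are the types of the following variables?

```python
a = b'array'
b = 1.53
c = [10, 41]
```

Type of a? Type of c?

a is assigned a bytes literal (b'...' prefix); c is assigned a list literal (square brackets)

bytes, list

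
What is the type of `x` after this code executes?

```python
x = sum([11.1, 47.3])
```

sum() of floats returns float

float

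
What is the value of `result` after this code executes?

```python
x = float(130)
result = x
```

x = 130.0; result = 130.0

130.0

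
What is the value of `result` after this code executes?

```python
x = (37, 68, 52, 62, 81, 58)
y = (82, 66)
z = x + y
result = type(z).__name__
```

x is tuple; y is tuple; z is tuple; result = 'tuple'

'tuple'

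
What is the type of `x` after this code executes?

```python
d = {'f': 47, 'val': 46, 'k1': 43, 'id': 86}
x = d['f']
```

Accessing dict[str, int] with str key returns int

int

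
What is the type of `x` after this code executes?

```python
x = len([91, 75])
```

len() always returns int

int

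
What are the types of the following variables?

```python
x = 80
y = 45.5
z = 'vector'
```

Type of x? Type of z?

x is assigned a bare integer (no decimal point), so it is an int; z is assigned a quoted string literal, so it is a str

int, str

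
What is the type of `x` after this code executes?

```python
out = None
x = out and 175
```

'and' returns first falsy value (None)

NoneType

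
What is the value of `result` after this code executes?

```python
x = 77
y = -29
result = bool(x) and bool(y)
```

x = 77; y = -29; result = True

True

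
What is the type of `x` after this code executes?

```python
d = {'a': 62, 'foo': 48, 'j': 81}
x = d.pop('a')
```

dict.pop() returns the value

int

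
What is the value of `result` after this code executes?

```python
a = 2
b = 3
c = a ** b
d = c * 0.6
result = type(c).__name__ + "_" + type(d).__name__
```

a is int; b is int; c is int; d is float; result = 'int_float'

'int_float'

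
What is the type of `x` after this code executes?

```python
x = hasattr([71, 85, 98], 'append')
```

hasattr() returns bool

bool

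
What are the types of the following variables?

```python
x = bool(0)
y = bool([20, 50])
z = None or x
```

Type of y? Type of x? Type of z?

bool() returns bool; bool() returns bool; None or bool returns the bool

bool, bool, bool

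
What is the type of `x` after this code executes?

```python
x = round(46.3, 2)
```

round() with decimal places returns float

float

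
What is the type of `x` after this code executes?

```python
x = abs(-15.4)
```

abs() of float returns float

float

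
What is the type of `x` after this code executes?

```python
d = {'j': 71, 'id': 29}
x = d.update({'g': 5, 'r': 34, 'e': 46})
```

dict.update() returns None

NoneType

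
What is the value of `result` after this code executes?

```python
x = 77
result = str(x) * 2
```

x = 77; result = '7777'

'7777'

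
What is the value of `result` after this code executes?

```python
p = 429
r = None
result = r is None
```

p = 429; r = None; result = True

True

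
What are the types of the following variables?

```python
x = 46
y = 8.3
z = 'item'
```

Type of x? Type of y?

x is assigned a bare integer (no decimal point), so it is an int; y is assigned a number with a decimal point, so it is a float

int, float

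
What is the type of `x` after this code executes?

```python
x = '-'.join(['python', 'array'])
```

str.join() returns str

str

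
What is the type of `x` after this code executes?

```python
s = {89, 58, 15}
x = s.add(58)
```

set.add() returns None (mutates in place)

NoneType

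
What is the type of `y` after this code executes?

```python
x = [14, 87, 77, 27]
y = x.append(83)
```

list.append() returns None (mutates in place)

NoneType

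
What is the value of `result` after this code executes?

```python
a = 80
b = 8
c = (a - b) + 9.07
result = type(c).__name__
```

a is int; b is int; c is float; result = 'float'

'float'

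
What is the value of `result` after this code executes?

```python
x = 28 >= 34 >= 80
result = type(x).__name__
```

x is bool; result = 'bool'

'bool'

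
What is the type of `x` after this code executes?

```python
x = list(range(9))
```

list(range()) returns list

list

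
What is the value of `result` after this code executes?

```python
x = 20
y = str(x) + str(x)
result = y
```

x = 20; y = '2020'; result = '2020'

'2020'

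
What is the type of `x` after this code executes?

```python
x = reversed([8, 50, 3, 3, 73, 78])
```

reversed() on a list returns list_reverseiterator

list_reverseiterator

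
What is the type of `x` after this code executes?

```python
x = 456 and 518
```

'and' with truthy values returns last operand (int)

int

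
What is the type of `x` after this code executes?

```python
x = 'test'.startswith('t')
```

str.startswith() returns bool

bool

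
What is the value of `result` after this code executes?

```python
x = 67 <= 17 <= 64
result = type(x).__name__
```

x is bool; result = 'bool'

'bool'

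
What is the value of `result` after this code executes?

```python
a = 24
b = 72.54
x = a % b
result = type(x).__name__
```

a is int; b is float; x is float; result = 'float'

'float'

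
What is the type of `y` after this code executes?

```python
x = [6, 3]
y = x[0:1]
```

Slicing a list returns a list

list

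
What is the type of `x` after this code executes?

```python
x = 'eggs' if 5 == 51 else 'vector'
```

Both branches of conditional are str

str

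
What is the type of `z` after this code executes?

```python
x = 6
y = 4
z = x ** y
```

positive int ** positive int = int

int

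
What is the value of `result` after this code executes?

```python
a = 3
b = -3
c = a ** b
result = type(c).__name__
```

a is int; b is int; c is float; result = 'float'

'float'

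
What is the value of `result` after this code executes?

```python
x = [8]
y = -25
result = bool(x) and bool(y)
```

x = [8]; y = -25; result = True

True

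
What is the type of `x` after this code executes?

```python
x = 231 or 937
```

'or' returns first truthy value (int)

int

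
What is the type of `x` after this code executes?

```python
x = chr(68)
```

chr() returns str (single char)

str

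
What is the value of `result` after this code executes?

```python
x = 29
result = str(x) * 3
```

x = 29; result = '292929'

'292929'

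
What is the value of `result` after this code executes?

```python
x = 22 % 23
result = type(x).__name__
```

x is int; result = 'int'

'int'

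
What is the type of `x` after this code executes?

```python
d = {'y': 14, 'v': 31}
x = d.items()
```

dict.items() returns dict_items view

dict_items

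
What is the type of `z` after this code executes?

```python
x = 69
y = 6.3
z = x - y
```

int - float = float

float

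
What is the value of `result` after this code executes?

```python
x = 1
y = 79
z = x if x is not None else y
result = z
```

x = 1; y = 79; z = 1; result = 1

1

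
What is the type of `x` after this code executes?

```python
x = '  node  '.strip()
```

str.strip() returns str

str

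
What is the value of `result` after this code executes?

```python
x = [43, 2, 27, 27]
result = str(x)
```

x = [43, 2, 27, 27]; result = '[43, 2, 27, 27]'

'[43, 2, 27, 27]'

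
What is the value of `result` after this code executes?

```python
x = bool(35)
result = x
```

x = True; result = True

True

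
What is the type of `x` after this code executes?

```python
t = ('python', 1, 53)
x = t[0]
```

Index 0 of tuple is a str literal

str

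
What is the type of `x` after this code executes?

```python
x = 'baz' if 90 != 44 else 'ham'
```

Both branches of conditional are str

str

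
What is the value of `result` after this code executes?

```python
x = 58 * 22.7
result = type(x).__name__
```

x is float; result = 'float'

'float'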